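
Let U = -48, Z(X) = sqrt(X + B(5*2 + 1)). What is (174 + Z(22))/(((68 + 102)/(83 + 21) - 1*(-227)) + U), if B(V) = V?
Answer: 3016/3131 + 52*sqrt(33)/9393 ≈ 0.99507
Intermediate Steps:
Z(X) = sqrt(11 + X) (Z(X) = sqrt(X + (5*2 + 1)) = sqrt(X + (10 + 1)) = sqrt(X + 11) = sqrt(11 + X))
(174 + Z(22))/(((68 + 102)/(83 + 21) - 1*(-227)) + U) = (174 + sqrt(11 + 22))/(((68 + 102)/(83 + 21) - 1*(-227)) - 48) = (174 + sqrt(33))/((170/104 + 227) - 48) = (174 + sqrt(33))/((170*(1/104) + 227) - 48) = (174 + sqrt(33))/((85/52 + 227) - 48) = (174 + sqrt(33))/(11889/52 - 48) = (174 + sqrt(33))/(9393/52) = (174 + sqrt(33))*(52/9393) = 3016/3131 + 52*sqrt(33)/9393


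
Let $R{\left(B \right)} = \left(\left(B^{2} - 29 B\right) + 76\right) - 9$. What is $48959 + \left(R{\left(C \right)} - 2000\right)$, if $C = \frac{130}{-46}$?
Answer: $\frac{24924334}{529} \approx 47116.0$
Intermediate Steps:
$C = - \frac{65}{23}$ ($C = 130 \left(- \frac{1}{46}\right) = - \frac{65}{23} \approx -2.8261$)
$R{\left(B \right)} = 67 + B^{2} - 29 B$ ($R{\left(B \right)} = \left(76 + B^{2} - 29 B\right) - 9 = 67 + B^{2} - 29 B$)
$48959 + \left(R{\left(C \right)} - 2000\right) = 48959 + \left(\left(67 + \left(- \frac{65}{23}\right)^{2} - - \frac{1885}{23}\right) - 2000\right) = 48959 + \left(\left(67 + \frac{4225}{529} + \frac{1885}{23}\right) - 2000\right) = 48959 + \left(\frac{83023}{529} - 2000\right) = 48959 - \frac{974977}{529} = \frac{24924334}{529}$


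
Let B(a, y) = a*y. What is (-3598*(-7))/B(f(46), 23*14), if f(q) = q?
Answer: 1799/1058 ≈ 1.7004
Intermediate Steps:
(-3598*(-7))/B(f(46), 23*14) = (-3598*(-7))/((46*(23*14))) = 25186/((46*322)) = 25186/14812 = 25186*(1/14812) = 1799/1058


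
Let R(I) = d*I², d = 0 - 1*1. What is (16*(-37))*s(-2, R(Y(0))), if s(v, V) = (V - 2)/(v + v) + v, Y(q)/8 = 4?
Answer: -150664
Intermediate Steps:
d = -1 (d = 0 - 1 = -1)
Y(q) = 32 (Y(q) = 8*4 = 32)
R(I) = -I²
s(v, V) = v + (-2 + V)/(2*v) (s(v, V) = (-2 + V)/((2*v)) + v = (-2 + V)*(1/(2*v)) + v = (-2 + V)/(2*v) + v = v + (-2 + V)/(2*v))
(16*(-37))*s(-2, R(Y(0))) = (16*(-37))*((-1 + (-2)² + (-1*32²)/2)/(-2)) = -(-296)*(-1 + 4 + (-1*1024)/2) = -(-296)*(-1 + 4 + (½)*(-1024)) = -(-296)*(-1 + 4 - 512) = -(-296)*(-509) = -592*509/2 = -150664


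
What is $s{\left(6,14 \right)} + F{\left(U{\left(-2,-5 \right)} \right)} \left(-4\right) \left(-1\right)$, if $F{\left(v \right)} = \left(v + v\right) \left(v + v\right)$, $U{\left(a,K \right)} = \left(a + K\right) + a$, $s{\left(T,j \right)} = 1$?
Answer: $1297$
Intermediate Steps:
$U{\left(a,K \right)} = K + 2 a$ ($U{\left(a,K \right)} = \left(K + a\right) + a = K + 2 a$)
$F{\left(v \right)} = 4 v^{2}$ ($F{\left(v \right)} = 2 v 2 v = 4 v^{2}$)
$s{\left(6,14 \right)} + F{\left(U{\left(-2,-5 \right)} \right)} \left(-4\right) \left(-1\right) = 1 + 4 \left(-5 + 2 \left(-2\right)\right)^{2} \left(-4\right) \left(-1\right) = 1 + 4 \left(-5 - 4\right)^{2} \left(-4\right) \left(-1\right) = 1 + 4 \left(-9\right)^{2} \left(-4\right) \left(-1\right) = 1 + 4 \cdot 81 \left(-4\right) \left(-1\right) = 1 + 324 \left(-4\right) \left(-1\right) = 1 - -1296 = 1 + 1296 = 1297$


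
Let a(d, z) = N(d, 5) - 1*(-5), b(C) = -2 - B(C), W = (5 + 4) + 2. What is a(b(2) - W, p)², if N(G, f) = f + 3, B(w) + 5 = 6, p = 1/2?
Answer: 169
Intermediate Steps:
p = ½ ≈ 0.50000
B(w) = 1 (B(w) = -5 + 6 = 1)
N(G, f) = 3 + f
W = 11 (W = 9 + 2 = 11)
b(C) = -3 (b(C) = -2 - 1*1 = -2 - 1 = -3)
a(d, z) = 13 (a(d, z) = (3 + 5) - 1*(-5) = 8 + 5 = 13)
a(b(2) - W, p)² = 13² = 169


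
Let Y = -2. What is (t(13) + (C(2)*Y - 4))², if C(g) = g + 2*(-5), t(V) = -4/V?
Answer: 23104/169 ≈ 136.71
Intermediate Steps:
C(g) = -10 + g (C(g) = g - 10 = -10 + g)
(t(13) + (C(2)*Y - 4))² = (-4/13 + ((-10 + 2)*(-2) - 4))² = (-4*1/13 + (-8*(-2) - 4))² = (-4/13 + (16 - 4))² = (-4/13 + 12)² = (152/13)² = 23104/169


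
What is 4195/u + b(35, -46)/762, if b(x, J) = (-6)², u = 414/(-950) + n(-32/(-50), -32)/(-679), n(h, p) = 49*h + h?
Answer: -171829097107/19780631 ≈ -8686.7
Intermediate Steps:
n(h, p) = 50*h
u = -155753/322525 (u = 414/(-950) + (50*(-32/(-50)))/(-679) = 414*(-1/950) + (50*(-32*(-1/50)))*(-1/679) = -207/475 + (50*(16/25))*(-1/679) = -207/475 + 32*(-1/679) = -207/475 - 32/679 = -155753/322525 ≈ -0.48292)
b(x, J) = 36
4195/u + b(35, -46)/762 = 4195/(-155753/322525) + 36/762 = 4195*(-322525/155753) + 36*(1/762) = -1352992375/155753 + 6/127 = -171829097107/19780631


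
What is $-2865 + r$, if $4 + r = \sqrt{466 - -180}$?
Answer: $-2869 + \sqrt{646} \approx -2843.6$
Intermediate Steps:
$r = -4 + \sqrt{646}$ ($r = -4 + \sqrt{466 - -180} = -4 + \sqrt{466 + 180} = -4 + \sqrt{646} \approx 21.417$)
$-2865 + r = -2865 - \left(4 - \sqrt{646}\right) = -2869 + \sqrt{646}$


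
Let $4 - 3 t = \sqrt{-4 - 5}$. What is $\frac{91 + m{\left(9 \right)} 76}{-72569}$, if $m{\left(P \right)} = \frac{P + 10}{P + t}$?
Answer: $- \frac{111281}{35195965} - \frac{6498 i}{35195965} \approx -0.0031618 - 0.00018462 i$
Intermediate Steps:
$t = \frac{4}{3} - i$ ($t = \frac{4}{3} - \frac{\sqrt{-4 - 5}}{3} = \frac{4}{3} - \frac{\sqrt{-9}}{3} = \frac{4}{3} - \frac{3 i}{3} = \frac{4}{3} - i \approx 1.3333 - 1.0 i$)
$m{\left(P \right)} = \frac{10 + P}{\frac{4}{3} + P - i}$ ($m{\left(P \right)} = \frac{P + 10}{P + \left(\frac{4}{3} - i\right)} = \frac{10 + P}{\frac{4}{3} + P - i}$)
$\frac{91 + m{\left(9 \right)} 76}{-72569} = \frac{91 + \frac{3 \left(10 + 9\right)}{4 - 3 i + 3 \cdot 9} \cdot 76}{-72569} = \left(91 + 3 \frac{1}{4 - 3 i + 27} \cdot 19 \cdot 76\right) \left(- \frac{1}{72569}\right) = \left(91 + 3 \frac{1}{31 - 3 i} 19 \cdot 76\right) \left(- \frac{1}{72569}\right) = \left(91 + 3 \frac{31 + 3 i}{970} \cdot 19 \cdot 76\right) \left(- \frac{1}{72569}\right) = \left(91 + \left(\frac{1767}{970} + \frac{171 i}{970}\right) 76\right) \left(- \frac{1}{72569}\right) = \left(91 + \left(\frac{67146}{485} + \frac{6498 i}{485}\right)\right) \left(- \frac{1}{72569}\right) = \left(\frac{111281}{485} + \frac{6498 i}{485}\right) \left(- \frac{1}{72569}\right) = - \frac{111281}{35195965} - \frac{6498 i}{35195965}$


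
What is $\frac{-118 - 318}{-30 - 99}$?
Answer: $\frac{436}{129} \approx 3.3798$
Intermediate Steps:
$\frac{-118 - 318}{-30 - 99} = - \frac{436}{-129} = \left(-436\right) \left(- \frac{1}{129}\right) = \frac{436}{129}$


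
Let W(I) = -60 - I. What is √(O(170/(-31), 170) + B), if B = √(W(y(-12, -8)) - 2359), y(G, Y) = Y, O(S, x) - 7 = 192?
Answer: √(199 + I*√2411) ≈ 14.212 + 1.7275*I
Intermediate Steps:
O(S, x) = 199 (O(S, x) = 7 + 192 = 199)
B = I*√2411 (B = √((-60 - 1*(-8)) - 2359) = √((-60 + 8) - 2359) = √(-52 - 2359) = √(-2411) = I*√2411 ≈ 49.102*I)
√(O(170/(-31), 170) + B) = √(199 + I*√2411)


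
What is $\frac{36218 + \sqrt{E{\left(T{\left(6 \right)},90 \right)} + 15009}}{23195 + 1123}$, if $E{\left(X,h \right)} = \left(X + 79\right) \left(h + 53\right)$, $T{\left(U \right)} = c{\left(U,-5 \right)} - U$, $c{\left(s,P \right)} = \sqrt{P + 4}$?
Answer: $\frac{2587}{1737} + \frac{\sqrt{25448 + 143 i}}{24318} \approx 1.4959 + 1.8431 \cdot 10^{-5} i$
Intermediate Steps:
$c{\left(s,P \right)} = \sqrt{4 + P}$
$T{\left(U \right)} = i - U$ ($T{\left(U \right)} = \sqrt{4 - 5} - U = \sqrt{-1} - U = i - U$)
$E{\left(X,h \right)} = \left(53 + h\right) \left(79 + X\right)$ ($E{\left(X,h \right)} = \left(79 + X\right) \left(53 + h\right) = \left(53 + h\right) \left(79 + X\right)$)
$\frac{36218 + \sqrt{E{\left(T{\left(6 \right)},90 \right)} + 15009}}{23195 + 1123} = \frac{36218 + \sqrt{\left(4187 + 53 \left(i - 6\right) + 79 \cdot 90 + \left(i - 6\right) 90\right) + 15009}}{23195 + 1123} = \frac{36218 + \sqrt{\left(4187 + 53 \left(i - 6\right) + 7110 + \left(i - 6\right) 90\right) + 15009}}{24318} = \left(36218 + \sqrt{\left(4187 + 53 \left(-6 + i\right) + 7110 + \left(-6 + i\right) 90\right) + 15009}\right) \frac{1}{24318} = \left(36218 + \sqrt{\left(4187 - \left(318 - 53 i\right) + 7110 - \left(540 - 90 i\right)\right) + 15009}\right) \frac{1}{24318} = \left(36218 + \sqrt{\left(10439 + 143 i\right) + 15009}\right) \frac{1}{24318} = \left(36218 + \sqrt{25448 + 143 i}\right) \frac{1}{24318} = \frac{2587}{1737} + \frac{\sqrt{25448 + 143 i}}{24318}$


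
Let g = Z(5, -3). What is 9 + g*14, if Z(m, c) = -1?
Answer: -5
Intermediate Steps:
g = -1
9 + g*14 = 9 - 1*14 = 9 - 14 = -5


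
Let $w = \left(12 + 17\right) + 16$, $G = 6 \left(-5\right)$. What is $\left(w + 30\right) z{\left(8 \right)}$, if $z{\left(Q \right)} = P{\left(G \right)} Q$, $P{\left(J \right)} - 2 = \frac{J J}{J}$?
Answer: $-16800$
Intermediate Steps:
$G = -30$
$P{\left(J \right)} = 2 + J$ ($P{\left(J \right)} = 2 + \frac{J J}{J} = 2 + \frac{J^{2}}{J} = 2 + J$)
$w = 45$ ($w = 29 + 16 = 45$)
$z{\left(Q \right)} = - 28 Q$ ($z{\left(Q \right)} = \left(2 - 30\right) Q = - 28 Q$)
$\left(w + 30\right) z{\left(8 \right)} = \left(45 + 30\right) \left(\left(-28\right) 8\right) = 75 \left(-224\right) = -16800$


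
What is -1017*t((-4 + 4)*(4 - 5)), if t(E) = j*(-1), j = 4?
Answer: 4068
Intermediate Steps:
t(E) = -4 (t(E) = 4*(-1) = -4)
-1017*t((-4 + 4)*(4 - 5)) = -1017*(-4) = 4068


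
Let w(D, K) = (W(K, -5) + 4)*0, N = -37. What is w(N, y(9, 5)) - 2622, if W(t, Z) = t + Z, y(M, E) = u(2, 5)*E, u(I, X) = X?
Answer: -2622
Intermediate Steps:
y(M, E) = 5*E
W(t, Z) = Z + t
w(D, K) = 0 (w(D, K) = ((-5 + K) + 4)*0 = (-1 + K)*0 = 0)
w(N, y(9, 5)) - 2622 = 0 - 2622 = -2622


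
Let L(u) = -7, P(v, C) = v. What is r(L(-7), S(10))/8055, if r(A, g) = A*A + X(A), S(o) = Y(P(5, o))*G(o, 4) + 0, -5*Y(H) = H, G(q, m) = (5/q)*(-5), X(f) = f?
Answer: 14/2685 ≈ 0.0052142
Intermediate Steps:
G(q, m) = -25/q
Y(H) = -H/5
S(o) = 25/o (S(o) = (-1/5*5)*(-25/o) + 0 = -(-25)/o + 0 = 25/o + 0 = 25/o)
r(A, g) = A + A**2 (r(A, g) = A*A + A = A**2 + A = A + A**2)
r(L(-7), S(10))/8055 = -7*(1 - 7)/8055 = -7*(-6)*(1/8055) = 42*(1/8055) = 14/2685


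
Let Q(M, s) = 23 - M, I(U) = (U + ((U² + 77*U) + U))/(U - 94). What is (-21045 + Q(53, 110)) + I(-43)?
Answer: -2885727/137 ≈ -21064.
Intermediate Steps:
I(U) = (U² + 79*U)/(-94 + U) (I(U) = (U + (U² + 78*U))/(-94 + U) = (U² + 79*U)/(-94 + U))
(-21045 + Q(53, 110)) + I(-43) = (-21045 + (23 - 1*53)) - 43*(79 - 43)/(-94 - 43) = (-21045 + (23 - 53)) - 43*36/(-137) = (-21045 - 30) - 43*(-1/137)*36 = -21075 + 1548/137 = -2885727/137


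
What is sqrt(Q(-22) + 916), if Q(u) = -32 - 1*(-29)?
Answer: sqrt(913) ≈ 30.216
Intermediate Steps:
Q(u) = -3 (Q(u) = -32 + 29 = -3)
sqrt(Q(-22) + 916) = sqrt(-3 + 916) = sqrt(913)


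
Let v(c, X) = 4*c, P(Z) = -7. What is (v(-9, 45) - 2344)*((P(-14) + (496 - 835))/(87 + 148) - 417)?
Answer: 46810316/47 ≈ 9.9596e+5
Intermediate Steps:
(v(-9, 45) - 2344)*((P(-14) + (496 - 835))/(87 + 148) - 417) = (4*(-9) - 2344)*((-7 + (496 - 835))/(87 + 148) - 417) = (-36 - 2344)*((-7 - 339)/235 - 417) = -2380*(-346*1/235 - 417) = -2380*(-346/235 - 417) = -2380*(-98341/235) = 46810316/47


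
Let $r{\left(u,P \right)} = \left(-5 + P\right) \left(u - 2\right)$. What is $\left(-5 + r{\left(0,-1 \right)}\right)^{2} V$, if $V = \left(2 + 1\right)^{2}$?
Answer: $441$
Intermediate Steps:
$r{\left(u,P \right)} = \left(-5 + P\right) \left(-2 + u\right)$
$V = 9$ ($V = 3^{2} = 9$)
$\left(-5 + r{\left(0,-1 \right)}\right)^{2} V = \left(-5 - -12\right)^{2} \cdot 9 = \left(-5 + \left(10 + 0 + 2 + 0\right)\right)^{2} \cdot 9 = \left(-5 + 12\right)^{2} \cdot 9 = 7^{2} \cdot 9 = 49 \cdot 9 = 441$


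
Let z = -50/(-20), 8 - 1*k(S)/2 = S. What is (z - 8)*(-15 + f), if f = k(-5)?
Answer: -121/2 ≈ -60.500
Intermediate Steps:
k(S) = 16 - 2*S
f = 26 (f = 16 - 2*(-5) = 16 + 10 = 26)
z = 5/2 (z = -50*(-1/20) = 5/2 ≈ 2.5000)
(z - 8)*(-15 + f) = (5/2 - 8)*(-15 + 26) = -11/2*11 = -121/2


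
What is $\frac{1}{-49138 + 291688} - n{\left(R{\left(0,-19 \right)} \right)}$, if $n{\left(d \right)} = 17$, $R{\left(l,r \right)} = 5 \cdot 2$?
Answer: $- \frac{4123349}{242550} \approx -17.0$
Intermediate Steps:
$R{\left(l,r \right)} = 10$
$\frac{1}{-49138 + 291688} - n{\left(R{\left(0,-19 \right)} \right)} = \frac{1}{-49138 + 291688} - 17 = \frac{1}{242550} - 17 = - \frac{4123349}{242550}$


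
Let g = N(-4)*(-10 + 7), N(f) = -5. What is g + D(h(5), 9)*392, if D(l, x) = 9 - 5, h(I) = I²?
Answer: 1583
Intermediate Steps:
D(l, x) = 4
g = 15 (g = -5*(-10 + 7) = -5*(-3) = 15)
g + D(h(5), 9)*392 = 15 + 4*392 = 15 + 1568 = 1583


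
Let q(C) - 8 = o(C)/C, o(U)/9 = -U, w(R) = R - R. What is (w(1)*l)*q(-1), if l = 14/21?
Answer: 0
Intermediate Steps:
w(R) = 0
o(U) = -9*U (o(U) = 9*(-U) = -9*U)
q(C) = -1 (q(C) = 8 + (-9*C)/C = 8 - 9 = -1)
l = 2/3 (l = 14*(1/21) = 2/3 ≈ 0.66667)
(w(1)*l)*q(-1) = (0*(2/3))*(-1) = 0*(-1) = 0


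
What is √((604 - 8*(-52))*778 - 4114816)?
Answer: 2*I*√830314 ≈ 1822.4*I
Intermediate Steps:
√((604 - 8*(-52))*778 - 4114816) = √((604 + 416)*778 - 4114816) = √(1020*778 - 4114816) = √(793560 - 4114816) = √(-3321256) = 2*I*√830314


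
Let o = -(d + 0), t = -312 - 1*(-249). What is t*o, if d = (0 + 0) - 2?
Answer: -126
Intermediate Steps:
d = -2 (d = 0 - 2 = -2)
t = -63 (t = -312 + 249 = -63)
o = 2 (o = -(-2 + 0) = -1*(-2) = 2)
t*o = -63*2 = -126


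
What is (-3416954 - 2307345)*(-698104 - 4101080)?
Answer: 27471964172016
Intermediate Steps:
(-3416954 - 2307345)*(-698104 - 4101080) = -5724299*(-4799184) = 27471964172016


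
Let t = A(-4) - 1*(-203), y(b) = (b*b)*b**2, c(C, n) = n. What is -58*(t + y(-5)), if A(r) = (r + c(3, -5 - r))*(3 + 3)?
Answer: -46284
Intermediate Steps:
A(r) = -30 (A(r) = (r + (-5 - r))*(3 + 3) = -5*6 = -30)
y(b) = b**4 (y(b) = b**2*b**2 = b**4)
t = 173 (t = -30 - 1*(-203) = -30 + 203 = 173)
-58*(t + y(-5)) = -58*(173 + (-5)**4) = -58*(173 + 625) = -58*798 = -46284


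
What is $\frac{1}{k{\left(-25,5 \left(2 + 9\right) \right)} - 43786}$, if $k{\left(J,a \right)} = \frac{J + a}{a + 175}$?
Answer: $- \frac{23}{1007075} \approx -2.2838 \cdot 10^{-5}$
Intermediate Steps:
$k{\left(J,a \right)} = \frac{J + a}{175 + a}$
$\frac{1}{k{\left(-25,5 \left(2 + 9\right) \right)} - 43786} = \frac{1}{\frac{-25 + 5 \left(2 + 9\right)}{175 + 5 \left(2 + 9\right)} - 43786} = \frac{1}{\frac{-25 + 5 \cdot 11}{175 + 5 \cdot 11} - 43786} = \frac{1}{\frac{-25 + 55}{175 + 55} - 43786} = \frac{1}{\frac{1}{230} \cdot 30 - 43786} = \frac{1}{\frac{3}{23} - 43786} = \frac{1}{- \frac{1007075}{23}} = - \frac{23}{1007075}$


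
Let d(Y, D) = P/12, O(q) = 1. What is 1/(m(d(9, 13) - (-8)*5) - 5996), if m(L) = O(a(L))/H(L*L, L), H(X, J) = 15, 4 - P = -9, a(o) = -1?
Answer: -15/89939 ≈ -0.00016678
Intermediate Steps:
P = 13 (P = 4 - 1*(-9) = 4 + 9 = 13)
d(Y, D) = 13/12
m(L) = 1/15
1/(m(d(9, 13) - (-8)*5) - 5996) = 1/(1/15 - 5996) = 1/(-89939/15) = -15/89939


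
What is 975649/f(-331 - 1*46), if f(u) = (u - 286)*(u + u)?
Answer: 975649/499902 ≈ 1.9517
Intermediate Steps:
f(u) = 2*u*(-286 + u) (f(u) = (-286 + u)*(2*u) = 2*u*(-286 + u))
975649/f(-331 - 1*46) = 975649/((2*(-331 - 1*46)*(-286 + (-331 - 1*46)))) = 975649/((2*(-331 - 46)*(-286 + (-331 - 46)))) = 975649/((2*(-377)*(-286 - 377))) = 975649/((2*(-377)*(-663))) = 975649/499902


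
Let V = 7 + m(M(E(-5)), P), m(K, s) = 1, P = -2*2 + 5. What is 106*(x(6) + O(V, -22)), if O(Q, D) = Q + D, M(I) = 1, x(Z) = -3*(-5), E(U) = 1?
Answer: 106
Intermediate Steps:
x(Z) = 15
P = 1 (P = -4 + 5 = 1)
V = 8 (V = 7 + 1 = 8)
O(Q, D) = D + Q
106*(x(6) + O(V, -22)) = 106*(15 + (-22 + 8)) = 106*(15 - 14) = 106*1 = 106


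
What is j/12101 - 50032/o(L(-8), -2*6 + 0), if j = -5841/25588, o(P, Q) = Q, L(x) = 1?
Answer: 3872981955581/928921164 ≈ 4169.3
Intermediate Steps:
j = -5841/25588 (j = -5841*1/25588 = -5841/25588 ≈ -0.22827)
j/12101 - 50032/o(L(-8), -2*6 + 0) = -5841/25588/12101 - 50032/(-2*6 + 0) = -5841/25588*1/12101 - 50032/(-12 + 0) = -5841/309640388 - 50032/(-12) = -5841/309640388 - 50032*(-1/12) = -5841/309640388 + 12508/3 = 3872981955581/928921164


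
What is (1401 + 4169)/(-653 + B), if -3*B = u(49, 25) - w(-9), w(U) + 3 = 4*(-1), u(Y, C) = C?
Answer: -16710/1991 ≈ -8.3928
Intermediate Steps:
w(U) = -7 (w(U) = -3 + 4*(-1) = -3 - 4 = -7)
B = -32/3 (B = -(25 - 1*(-7))/3 = -(25 + 7)/3 = -⅓*32 = -32/3 ≈ -10.667)
(1401 + 4169)/(-653 + B) = (1401 + 4169)/(-653 - 32/3) = 5570/(-1991/3) = 5570*(-3/1991) = -16710/1991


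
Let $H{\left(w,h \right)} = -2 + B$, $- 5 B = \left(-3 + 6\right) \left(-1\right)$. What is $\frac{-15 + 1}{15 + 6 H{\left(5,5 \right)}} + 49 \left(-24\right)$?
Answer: $- \frac{38878}{33} \approx -1178.1$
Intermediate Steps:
$B = \frac{3}{5}$ ($B = - \frac{\left(-3 + 6\right) \left(-1\right)}{5} = - \frac{3 \left(-1\right)}{5} = \left(- \frac{1}{5}\right) \left(-3\right) = \frac{3}{5} \approx 0.6$)
$H{\left(w,h \right)} = - \frac{7}{5}$ ($H{\left(w,h \right)} = -2 + \frac{3}{5} = - \frac{7}{5}$)
$\frac{-15 + 1}{15 + 6 H{\left(5,5 \right)}} + 49 \left(-24\right) = \frac{-15 + 1}{15 + 6 \left(- \frac{7}{5}\right)} + 49 \left(-24\right) = - \frac{14}{15 - \frac{42}{5}} - 1176 = - \frac{14}{\frac{33}{5}} - 1176 = \left(-14\right) \frac{5}{33} - 1176 = - \frac{70}{33} - 1176 = - \frac{38878}{33}$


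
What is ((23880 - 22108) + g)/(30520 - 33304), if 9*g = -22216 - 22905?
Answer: 29173/25056 ≈ 1.1643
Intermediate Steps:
g = -45121/9 (g = (-22216 - 22905)/9 = (⅑)*(-45121) = -45121/9 ≈ -5013.4)
((23880 - 22108) + g)/(30520 - 33304) = ((23880 - 22108) - 45121/9)/(30520 - 33304) = (1772 - 45121/9)/(-2784) = -29173/9*(-1/2784) = 29173/25056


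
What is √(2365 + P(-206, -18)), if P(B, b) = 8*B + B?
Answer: √511 ≈ 22.605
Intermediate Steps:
P(B, b) = 9*B
√(2365 + P(-206, -18)) = √(2365 + 9*(-206)) = √(2365 - 1854) = √511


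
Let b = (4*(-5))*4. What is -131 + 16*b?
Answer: -1411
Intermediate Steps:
b = -80 (b = -20*4 = -80)
-131 + 16*b = -131 + 16*(-80) = -131 - 1280 = -1411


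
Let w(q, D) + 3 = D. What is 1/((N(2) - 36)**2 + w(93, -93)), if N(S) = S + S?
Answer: 1/928 ≈ 0.0010776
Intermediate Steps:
w(q, D) = -3 + D
N(S) = 2*S
1/((N(2) - 36)**2 + w(93, -93)) = 1/((2*2 - 36)**2 + (-3 - 93)) = 1/((4 - 36)**2 - 96) = 1/((-32)**2 - 96) = 1/(1024 - 96) = 1/928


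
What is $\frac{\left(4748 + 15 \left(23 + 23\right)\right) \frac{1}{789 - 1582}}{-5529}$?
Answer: $\frac{5438}{4384497} \approx 0.0012403$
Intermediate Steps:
$\frac{\left(4748 + 15 \left(23 + 23\right)\right) \frac{1}{789 - 1582}}{-5529} = \frac{4748 + 15 \cdot 46}{-793} \left(- \frac{1}{5529}\right) = \left(4748 + 690\right) \left(- \frac{1}{793}\right) \left(- \frac{1}{5529}\right) = 5438 \left(- \frac{1}{793}\right) \left(- \frac{1}{5529}\right) = \left(- \frac{5438}{793}\right) \left(- \frac{1}{5529}\right) = \frac{5438}{4384497}$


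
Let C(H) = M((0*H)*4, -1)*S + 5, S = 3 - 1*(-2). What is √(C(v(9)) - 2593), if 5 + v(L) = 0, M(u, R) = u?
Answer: 2*I*√647 ≈ 50.872*I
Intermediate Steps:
v(L) = -5 (v(L) = -5 + 0 = -5)
S = 5 (S = 3 + 2 = 5)
C(H) = 5 (C(H) = ((0*H)*4)*5 + 5 = (0*4)*5 + 5 = 0*5 + 5 = 0 + 5 = 5)
√(C(v(9)) - 2593) = √(5 - 2593) = √(-2588) = 2*I*√647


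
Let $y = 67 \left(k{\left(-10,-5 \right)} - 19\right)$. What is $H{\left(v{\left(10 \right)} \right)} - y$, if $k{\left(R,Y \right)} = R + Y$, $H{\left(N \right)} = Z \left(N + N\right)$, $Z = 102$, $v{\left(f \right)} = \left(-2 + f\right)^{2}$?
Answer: $15334$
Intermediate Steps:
$H{\left(N \right)} = 204 N$ ($H{\left(N \right)} = 102 \left(N + N\right) = 102 \cdot 2 N = 204 N$)
$y = -2278$ ($y = 67 \left(\left(-10 - 5\right) - 19\right) = 67 \left(-15 - 19\right) = 67 \left(-34\right) = -2278$)
$H{\left(v{\left(10 \right)} \right)} - y = 204 \left(-2 + 10\right)^{2} - -2278 = 204 \cdot 8^{2} + 2278 = 204 \cdot 64 + 2278 = 13056 + 2278 = 15334$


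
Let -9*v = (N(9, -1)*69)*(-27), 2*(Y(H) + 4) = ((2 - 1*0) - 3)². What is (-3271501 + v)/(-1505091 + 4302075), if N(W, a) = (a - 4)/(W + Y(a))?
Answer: -35988581/30766824 ≈ -1.1697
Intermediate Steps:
Y(H) = -7/2 (Y(H) = -4 + ((2 - 1*0) - 3)²/2 = -4 + ((2 + 0) - 3)²/2 = -4 + (2 - 3)²/2 = -4 + (½)*(-1)² = -4 + (½)*1 = -4 + ½ = -7/2)
N(W, a) = (-4 + a)/(-7/2 + W) (N(W, a) = (a - 4)/(W - 7/2) = (-4 + a)/(-7/2 + W))
v = -2070/11 (v = -(2*(-4 - 1)/(-7 + 2*9))*69*(-27)/9 = -(2*(-5)/(-7 + 18))*69*(-27)/9 = -(2*(-5)/11)*69*(-27)/9 = -(2*(1/11)*(-5))*69*(-27)/9 = -(-10/11*69)*(-27)/9 = -(-230)*(-27)/33 = -⅑*18630/11 = -2070/11 ≈ -188.18)
(-3271501 + v)/(-1505091 + 4302075) = (-3271501 - 2070/11)/(-1505091 + 4302075) = -35988581/11/2796984 = -35988581/11*1/2796984 = -35988581/30766824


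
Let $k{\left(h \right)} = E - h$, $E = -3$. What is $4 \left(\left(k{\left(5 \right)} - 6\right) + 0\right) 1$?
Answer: $-56$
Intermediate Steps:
$k{\left(h \right)} = -3 - h$
$4 \left(\left(k{\left(5 \right)} - 6\right) + 0\right) 1 = 4 \left(\left(\left(-3 - 5\right) - 6\right) + 0\right) 1 = 4 \left(\left(-8 - 6\right) + 0\right) 1 = 4 \left(-14 + 0\right) 1 = 4 \left(-14\right) 1 = \left(-56\right) 1 = -56$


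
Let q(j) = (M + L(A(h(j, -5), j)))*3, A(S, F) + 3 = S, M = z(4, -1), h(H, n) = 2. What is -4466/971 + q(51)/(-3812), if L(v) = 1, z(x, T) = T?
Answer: -4466/971 ≈ -4.5994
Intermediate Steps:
M = -1
A(S, F) = -3 + S
q(j) = 0 (q(j) = (-1 + 1)*3 = 0*3 = 0)
-4466/971 + q(51)/(-3812) = -4466/971 + 0/(-3812) = -4466*1/971 + 0*(-1/3812) = -4466/971 + 0 = -4466/971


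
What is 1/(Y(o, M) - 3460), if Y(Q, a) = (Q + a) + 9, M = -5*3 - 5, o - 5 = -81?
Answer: -1/3547 ≈ -0.00028193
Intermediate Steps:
o = -76 (o = 5 - 81 = -76)
M = -20 (M = -15 - 5 = -20)
Y(Q, a) = 9 + Q + a
1/(Y(o, M) - 3460) = 1/((9 - 76 - 20) - 3460) = 1/(-87 - 3460) = 1/(-3547) = -1/3547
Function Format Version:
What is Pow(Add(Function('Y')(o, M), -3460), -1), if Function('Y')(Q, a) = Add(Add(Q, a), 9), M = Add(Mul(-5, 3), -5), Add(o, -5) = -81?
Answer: Rational(-1, 3547) ≈ -0.00028193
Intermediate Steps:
o = -76 (o = Add(5, -81) = -76)
M = -20 (M = Add(-15, -5) = -20)
Function('Y')(Q, a) = Add(9, Q, a)
Pow(Add(Function('Y')(o, M), -3460), -1) = Pow(Add(Add(9, -76, -20), -3460), -1) = Pow(Add(-87, -3460), -1) = Pow(-3547, -1) = Rational(-1, 3547)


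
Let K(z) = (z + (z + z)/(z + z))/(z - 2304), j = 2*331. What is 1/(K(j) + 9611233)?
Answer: 1642/15781643923 ≈ 1.0404e-7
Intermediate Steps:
j = 662
K(z) = (1 + z)/(-2304 + z) (K(z) = (z + (2*z)/((2*z)))/(-2304 + z) = (z + (2*z)*(1/(2*z)))/(-2304 + z) = (z + 1)/(-2304 + z) = (1 + z)/(-2304 + z))
1/(K(j) + 9611233) = 1/((1 + 662)/(-2304 + 662) + 9611233) = 1/(663/(-1642) + 9611233) = 1/(-1/1642*663 + 9611233) = 1/(-663/1642 + 9611233) = 1/(15781643923/1642) = 1642/15781643923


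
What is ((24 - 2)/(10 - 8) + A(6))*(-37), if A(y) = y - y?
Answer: -407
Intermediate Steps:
A(y) = 0
((24 - 2)/(10 - 8) + A(6))*(-37) = ((24 - 2)/(10 - 8) + 0)*(-37) = (22/2 + 0)*(-37) = (22*(½) + 0)*(-37) = (11 + 0)*(-37) = 11*(-37) = -407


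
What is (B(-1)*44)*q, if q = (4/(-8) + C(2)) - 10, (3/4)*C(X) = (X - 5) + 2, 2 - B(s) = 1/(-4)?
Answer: -2343/2 ≈ -1171.5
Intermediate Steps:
B(s) = 9/4 (B(s) = 2 - 1/(-4) = 2 - 1*(-1/4) = 2 + 1/4 = 9/4)
C(X) = -4 + 4*X/3 (C(X) = 4*((X - 5) + 2)/3 = 4*((-5 + X) + 2)/3 = 4*(-3 + X)/3 = -4 + 4*X/3)
q = -71/6 (q = (4/(-8) + (-4 + (4/3)*2)) - 10 = (4*(-1/8) + (-4 + 8/3)) - 10 = (-1/2 - 4/3) - 10 = -11/6 - 10 = -71/6 ≈ -11.833)
(B(-1)*44)*q = ((9/4)*44)*(-71/6) = 99*(-71/6) = -2343/2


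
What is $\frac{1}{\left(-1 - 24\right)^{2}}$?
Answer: $\frac{1}{625} \approx 0.0016$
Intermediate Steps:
$\frac{1}{\left(-1 - 24\right)^{2}} = \frac{1}{\left(-25\right)^{2}} = \frac{1}{625}$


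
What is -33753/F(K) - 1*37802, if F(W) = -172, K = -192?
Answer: -6468191/172 ≈ -37606.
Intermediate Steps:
-33753/F(K) - 1*37802 = -33753/(-172) - 1*37802 = -33753*(-1/172) - 37802 = 33753/172 - 37802 = -6468191/172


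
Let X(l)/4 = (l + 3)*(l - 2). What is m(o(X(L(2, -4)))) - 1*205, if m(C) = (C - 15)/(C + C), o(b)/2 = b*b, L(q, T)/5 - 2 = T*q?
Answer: -3256713221/15925248 ≈ -204.50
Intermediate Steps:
L(q, T) = 10 + 5*T*q (L(q, T) = 10 + 5*(T*q) = 10 + 5*T*q)
X(l) = 4*(-2 + l)*(3 + l) (X(l) = 4*((l + 3)*(l - 2)) = 4*((3 + l)*(-2 + l)) = 4*((-2 + l)*(3 + l)) = 4*(-2 + l)*(3 + l))
o(b) = 2*b² (o(b) = 2*(b*b) = 2*b²)
m(C) = (-15 + C)/(2*C) (m(C) = (-15 + C)/((2*C)) = (-15 + C)*(1/(2*C)) = (-15 + C)/(2*C))
m(o(X(L(2, -4)))) - 1*205 = (-15 + 2*(-24 + 4*(10 + 5*(-4)*2) + 4*(10 + 5*(-4)*2)²)²)/(2*((2*(-24 + 4*(10 + 5*(-4)*2) + 4*(10 + 5*(-4)*2)²)²))) - 1*205 = (-15 + 2*(-24 + 4*(10 - 40) + 4*(10 - 40)²)²)/(2*((2*(-24 + 4*(10 - 40) + 4*(10 - 40)²)²))) - 205 = (-15 + 2*(-24 + 4*(-30) + 4*(-30)²)²)/(2*((2*(-24 + 4*(-30) + 4*(-30)²)²))) - 205 = (-15 + 2*(-24 - 120 + 4*900)²)/(2*((2*(-24 - 120 + 4*900)²))) - 205 = (-15 + 2*(-24 - 120 + 3600)²)/(2*((2*(-24 - 120 + 3600)²))) - 205 = (-15 + 2*3456²)/(2*((2*3456²))) - 205 = (-15 + 2*11943936)/(2*((2*11943936))) - 205 = (½)*(-15 + 23887872)/23887872 - 205 = (½)*(1/23887872)*23887857 - 205 = 7962619/15925248 - 205 = -3256713221/15925248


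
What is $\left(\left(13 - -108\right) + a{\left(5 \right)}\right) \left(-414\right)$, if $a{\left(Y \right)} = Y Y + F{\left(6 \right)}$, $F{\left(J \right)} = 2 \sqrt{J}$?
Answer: $-60444 - 828 \sqrt{6} \approx -62472.0$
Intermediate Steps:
$a{\left(Y \right)} = Y^{2} + 2 \sqrt{6}$ ($a{\left(Y \right)} = Y Y + 2 \sqrt{6} = Y^{2} + 2 \sqrt{6}$)
$\left(\left(13 - -108\right) + a{\left(5 \right)}\right) \left(-414\right) = \left(\left(13 - -108\right) + \left(5^{2} + 2 \sqrt{6}\right)\right) \left(-414\right) = \left(\left(13 + 108\right) + \left(25 + 2 \sqrt{6}\right)\right) \left(-414\right) = \left(121 + \left(25 + 2 \sqrt{6}\right)\right) \left(-414\right) = \left(146 + 2 \sqrt{6}\right) \left(-414\right) = -60444 - 828 \sqrt{6}$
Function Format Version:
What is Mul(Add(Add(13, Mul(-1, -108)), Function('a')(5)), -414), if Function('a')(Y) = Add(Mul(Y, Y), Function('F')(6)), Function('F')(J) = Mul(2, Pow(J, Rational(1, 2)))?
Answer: Add(-60444, Mul(-828, Pow(6, Rational(1, 2)))) ≈ -62472.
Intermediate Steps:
Function('a')(Y) = Add(Pow(Y, 2), Mul(2, Pow(6, Rational(1, 2)))) (Function('a')(Y) = Add(Mul(Y, Y), Mul(2, Pow(6, Rational(1, 2)))) = Add(Pow(Y, 2), Mul(2, Pow(6, Rational(1, 2)))))
Mul(Add(Add(13, Mul(-1, -108)), Function('a')(5)), -414) = Mul(Add(Add(13, Mul(-1, -108)), Add(Pow(5, 2), Mul(2, Pow(6, Rational(1, 2))))), -414) = Mul(Add(Add(13, 108), Add(25, Mul(2, Pow(6, Rational(1, 2))))), -414) = Mul(Add(121, Add(25, Mul(2, Pow(6, Rational(1, 2))))), -414) = Mul(Add(146, Mul(2, Pow(6, Rational(1, 2)))), -414) = Add(-60444, Mul(-828, Pow(6, Rational(1, 2))))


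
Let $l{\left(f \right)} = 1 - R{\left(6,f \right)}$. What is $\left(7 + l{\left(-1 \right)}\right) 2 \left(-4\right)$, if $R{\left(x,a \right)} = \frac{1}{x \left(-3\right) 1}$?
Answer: $- \frac{580}{9} \approx -64.444$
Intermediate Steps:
$R{\left(x,a \right)} = - \frac{1}{3 x}$ ($R{\left(x,a \right)} = \frac{1}{- 3 x 1} = \frac{1}{\left(-3\right) x} = - \frac{1}{3 x}$)
$l{\left(f \right)} = \frac{19}{18}$ ($l{\left(f \right)} = 1 - - \frac{1}{3 \cdot 6} = 1 - \left(- \frac{1}{3}\right) \frac{1}{6} = 1 - - \frac{1}{18} = 1 + \frac{1}{18} = \frac{19}{18}$)
$\left(7 + l{\left(-1 \right)}\right) 2 \left(-4\right) = \left(7 + \frac{19}{18}\right) 2 \left(-4\right) = \frac{145}{18} \left(-8\right) = - \frac{580}{9}$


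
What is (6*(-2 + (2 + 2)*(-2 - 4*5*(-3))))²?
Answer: 1904400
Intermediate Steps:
(6*(-2 + (2 + 2)*(-2 - 4*5*(-3))))² = (6*(-2 + 4*(-2 - 20*(-3))))² = (6*(-2 + 4*(-2 + 60)))² = (6*(-2 + 4*58))² = (6*(-2 + 232))² = (6*230)² = 1380² = 1904400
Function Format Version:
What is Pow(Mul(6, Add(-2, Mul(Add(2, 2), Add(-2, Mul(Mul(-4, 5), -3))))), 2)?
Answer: 1904400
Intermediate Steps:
Pow(Mul(6, Add(-2, Mul(Add(2, 2), Add(-2, Mul(Mul(-4, 5), -3))))), 2) = Pow(Mul(6, Add(-2, Mul(4, Add(-2, Mul(-20, -3))))), 2) = Pow(Mul(6, Add(-2, Mul(4, Add(-2, 60)))), 2) = Pow(Mul(6, Add(-2, Mul(4, 58))), 2) = Pow(Mul(6, Add(-2, 232)), 2) = Pow(Mul(6, 230), 2) = Pow(1380, 2) = 1904400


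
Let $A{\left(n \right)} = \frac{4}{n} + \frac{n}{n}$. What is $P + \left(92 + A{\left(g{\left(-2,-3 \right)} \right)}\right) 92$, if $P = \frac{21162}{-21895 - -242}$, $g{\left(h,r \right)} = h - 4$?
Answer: $\frac{551741566}{64959} \approx 8493.7$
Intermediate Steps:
$g{\left(h,r \right)} = -4 + h$
$A{\left(n \right)} = 1 + \frac{4}{n}$ ($A{\left(n \right)} = \frac{4}{n} + 1 = 1 + \frac{4}{n}$)
$P = - \frac{21162}{21653}$ ($P = \frac{21162}{-21895 + 242} = \frac{21162}{-21653} = 21162 \left(- \frac{1}{21653}\right) = - \frac{21162}{21653} \approx -0.97732$)
$P + \left(92 + A{\left(g{\left(-2,-3 \right)} \right)}\right) 92 = - \frac{21162}{21653} + \left(92 + \frac{4 - 6}{-4 - 2}\right) 92 = - \frac{21162}{21653} + \left(92 + \frac{4 - 6}{-6}\right) 92 = - \frac{21162}{21653} + \left(92 - - \frac{1}{3}\right) 92 = - \frac{21162}{21653} + \left(92 + \frac{1}{3}\right) 92 = - \frac{21162}{21653} + \frac{277}{3} \cdot 92 = - \frac{21162}{21653} + \frac{25484}{3} = \frac{551741566}{64959}$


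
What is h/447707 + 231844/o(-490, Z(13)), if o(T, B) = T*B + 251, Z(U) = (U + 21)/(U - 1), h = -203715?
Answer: -78022405176/381894071 ≈ -204.30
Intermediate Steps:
Z(U) = (21 + U)/(-1 + U)
o(T, B) = 251 + B*T (o(T, B) = B*T + 251 = 251 + B*T)
h/447707 + 231844/o(-490, Z(13)) = -203715/447707 + 231844/(251 + ((21 + 13)/(-1 + 13))*(-490)) = -203715*1/447707 + 231844/(251 + (34/12)*(-490)) = -203715/447707 + 231844/(251 + ((1/12)*34)*(-490)) = -203715/447707 + 231844/(251 + (17/6)*(-490)) = -203715/447707 + 231844/(251 - 4165/3) = -203715/447707 + 231844/(-3412/3) = -203715/447707 + 231844*(-3/3412) = -203715/447707 - 173883/853 = -78022405176/381894071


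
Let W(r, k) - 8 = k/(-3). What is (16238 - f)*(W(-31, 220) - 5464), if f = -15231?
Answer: -522007772/3 ≈ -1.7400e+8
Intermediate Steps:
W(r, k) = 8 - k/3 (W(r, k) = 8 + k/(-3) = 8 + k*(-⅓) = 8 - k/3)
(16238 - f)*(W(-31, 220) - 5464) = (16238 - 1*(-15231))*((8 - ⅓*220) - 5464) = (16238 + 15231)*((8 - 220/3) - 5464) = 31469*(-196/3 - 5464) = 31469*(-16588/3) = -522007772/3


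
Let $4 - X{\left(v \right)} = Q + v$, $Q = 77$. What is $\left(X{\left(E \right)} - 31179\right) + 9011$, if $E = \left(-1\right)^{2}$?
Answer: $-22242$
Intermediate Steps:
$E = 1$
$X{\left(v \right)} = -73 - v$ ($X{\left(v \right)} = 4 - \left(77 + v\right) = -73 - v$)
$\left(X{\left(E \right)} - 31179\right) + 9011 = \left(\left(-73 - 1\right) - 31179\right) + 9011 = \left(-74 - 31179\right) + 9011 = -31253 + 9011 = -22242$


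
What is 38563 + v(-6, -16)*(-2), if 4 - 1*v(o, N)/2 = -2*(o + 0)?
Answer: 38595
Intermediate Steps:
v(o, N) = 8 + 4*o (v(o, N) = 8 - (-4)*(o + 0) = 8 - (-4)*o = 8 + 4*o)
38563 + v(-6, -16)*(-2) = 38563 + (8 + 4*(-6))*(-2) = 38563 + (8 - 24)*(-2) = 38563 - 16*(-2) = 38563 + 32 = 38595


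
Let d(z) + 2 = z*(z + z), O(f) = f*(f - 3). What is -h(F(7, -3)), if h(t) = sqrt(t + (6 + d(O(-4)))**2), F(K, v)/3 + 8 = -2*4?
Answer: -4*sqrt(154446) ≈ -1572.0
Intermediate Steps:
O(f) = f*(-3 + f)
d(z) = -2 + 2*z**2 (d(z) = -2 + z*(z + z) = -2 + z*(2*z) = -2 + 2*z**2)
F(K, v) = -48 (F(K, v) = -24 + 3*(-2*4) = -24 + 3*(-8) = -24 - 24 = -48)
h(t) = sqrt(2471184 + t) (h(t) = sqrt(t + (6 + (-2 + 2*(-4*(-3 - 4))**2))**2) = sqrt(t + (6 + (-2 + 2*(-4*(-7))**2))**2) = sqrt(t + (6 + (-2 + 2*28**2))**2) = sqrt(t + (6 + (-2 + 2*784))**2) = sqrt(t + (6 + (-2 + 1568))**2) = sqrt(t + (6 + 1566)**2) = sqrt(t + 1572**2) = sqrt(t + 2471184) = sqrt(2471184 + t))
-h(F(7, -3)) = -sqrt(2471184 - 48) = -sqrt(2471136) = -4*sqrt(154446)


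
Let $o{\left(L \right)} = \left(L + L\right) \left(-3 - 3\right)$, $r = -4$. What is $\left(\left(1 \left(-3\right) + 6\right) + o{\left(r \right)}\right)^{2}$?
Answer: $2601$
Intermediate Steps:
$o{\left(L \right)} = - 12 L$ ($o{\left(L \right)} = 2 L \left(-6\right) = - 12 L$)
$\left(\left(1 \left(-3\right) + 6\right) + o{\left(r \right)}\right)^{2} = \left(\left(1 \left(-3\right) + 6\right) - -48\right)^{2} = \left(\left(-3 + 6\right) + 48\right)^{2} = \left(3 + 48\right)^{2} = 51^{2} = 2601$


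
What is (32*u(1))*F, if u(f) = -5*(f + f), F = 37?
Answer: -11840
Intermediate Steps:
u(f) = -10*f
(32*u(1))*F = (32*(-10*1))*37 = (32*(-10))*37 = -320*37 = -11840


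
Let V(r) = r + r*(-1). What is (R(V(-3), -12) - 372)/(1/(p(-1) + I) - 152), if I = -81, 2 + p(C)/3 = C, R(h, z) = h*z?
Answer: 33480/13681 ≈ 2.4472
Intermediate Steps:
V(r) = 0 (V(r) = r - r = 0)
p(C) = -6 + 3*C
(R(V(-3), -12) - 372)/(1/(p(-1) + I) - 152) = (0*(-12) - 372)/(1/((-6 + 3*(-1)) - 81) - 152) = (0 - 372)/(1/((-6 - 3) - 81) - 152) = -372/(1/(-9 - 81) - 152) = -372/(1/(-90) - 152) = -372/(-1/90 - 152) = -372/(-13681/90) = -372*(-90/13681) = 33480/13681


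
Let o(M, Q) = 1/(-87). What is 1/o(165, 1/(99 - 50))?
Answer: -87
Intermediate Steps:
o(M, Q) = -1/87
1/o(165, 1/(99 - 50)) = 1/(-1/87) = -87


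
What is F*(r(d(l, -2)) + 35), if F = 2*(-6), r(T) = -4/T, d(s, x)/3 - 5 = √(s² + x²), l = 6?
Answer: -1276/3 + 32*√10/15 ≈ -418.59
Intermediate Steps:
d(s, x) = 15 + 3*√(s² + x²)
F = -12
F*(r(d(l, -2)) + 35) = -12*(-4/(15 + 3*√(6² + (-2)²)) + 35) = -12*(-4/(15 + 3*√(36 + 4)) + 35) = -12*(-4/(15 + 3*√40) + 35) = -12*(-4/(15 + 3*(2*√10)) + 35) = -12*(-4/(15 + 6*√10) + 35) = -12*(35 - 4/(15 + 6*√10)) = -420 + 48/(15 + 6*√10)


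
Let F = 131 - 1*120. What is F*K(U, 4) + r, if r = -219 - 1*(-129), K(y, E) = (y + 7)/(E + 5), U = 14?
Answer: -193/3 ≈ -64.333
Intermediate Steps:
F = 11 (F = 131 - 120 = 11)
K(y, E) = (7 + y)/(5 + E)
r = -90 (r = -219 + 129 = -90)
F*K(U, 4) + r = 11*((7 + 14)/(5 + 4)) - 90 = 11*(21/9) - 90 = 11*((⅑)*21) - 90 = 11*(7/3) - 90 = 77/3 - 90 = -193/3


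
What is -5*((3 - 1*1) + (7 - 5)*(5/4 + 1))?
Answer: -65/2 ≈ -32.500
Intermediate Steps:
-5*((3 - 1*1) + (7 - 5)*(5/4 + 1)) = -5*((3 - 1) + 2*(5*(1/4) + 1)) = -5*(2 + 2*(5/4 + 1)) = -5*(2 + 2*(9/4)) = -5*(2 + 9/2) = -5*13/2 = -65/2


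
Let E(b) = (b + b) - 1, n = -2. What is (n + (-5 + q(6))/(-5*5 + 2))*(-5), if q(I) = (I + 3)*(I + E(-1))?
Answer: 340/23 ≈ 14.783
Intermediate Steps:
E(b) = -1 + 2*b (E(b) = 2*b - 1 = -1 + 2*b)
q(I) = (-3 + I)*(3 + I) (q(I) = (I + 3)*(I + (-1 + 2*(-1))) = (3 + I)*(I + (-1 - 2)) = (3 + I)*(I - 3) = (3 + I)*(-3 + I) = (-3 + I)*(3 + I))
(n + (-5 + q(6))/(-5*5 + 2))*(-5) = (-2 + (-5 + (-9 + 6²))/(-5*5 + 2))*(-5) = (-2 + (-5 + (-9 + 36))/(-25 + 2))*(-5) = (-2 + (-5 + 27)/(-23))*(-5) = (-2 + 22*(-1/23))*(-5) = (-2 - 22/23)*(-5) = -68/23*(-5) = 340/23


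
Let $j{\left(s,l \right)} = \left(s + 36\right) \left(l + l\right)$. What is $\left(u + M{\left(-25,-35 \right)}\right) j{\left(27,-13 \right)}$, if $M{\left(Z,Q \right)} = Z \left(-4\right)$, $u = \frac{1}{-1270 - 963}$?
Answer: $- \frac{52251966}{319} \approx -1.638 \cdot 10^{5}$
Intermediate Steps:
$u = - \frac{1}{2233}$ ($u = \frac{1}{-2233} = - \frac{1}{2233} \approx -0.00044783$)
$M{\left(Z,Q \right)} = - 4 Z$
$j{\left(s,l \right)} = 2 l \left(36 + s\right)$ ($j{\left(s,l \right)} = \left(36 + s\right) 2 l = 2 l \left(36 + s\right)$)
$\left(u + M{\left(-25,-35 \right)}\right) j{\left(27,-13 \right)} = \left(- \frac{1}{2233} - -100\right) 2 \left(-13\right) \left(36 + 27\right) = \left(- \frac{1}{2233} + 100\right) 2 \left(-13\right) 63 = \frac{223299}{2233} \left(-1638\right) = - \frac{52251966}{319}$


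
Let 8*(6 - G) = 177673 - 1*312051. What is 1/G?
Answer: 4/67213 ≈ 5.9512e-5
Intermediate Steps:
G = 67213/4 (G = 6 - (177673 - 1*312051)/8 = 6 - (177673 - 312051)/8 = 6 - ⅛*(-134378) = 6 + 67189/4 = 67213/4 ≈ 16803.)
1/G = 1/(67213/4) = 4/67213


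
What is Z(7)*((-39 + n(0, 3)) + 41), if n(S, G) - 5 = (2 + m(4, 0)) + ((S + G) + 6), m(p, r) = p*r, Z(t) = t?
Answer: 126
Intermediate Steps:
n(S, G) = 13 + G + S (n(S, G) = 5 + ((2 + 4*0) + ((S + G) + 6)) = 5 + ((2 + 0) + ((G + S) + 6)) = 5 + (2 + (6 + G + S)) = 5 + (8 + G + S) = 13 + G + S)
Z(7)*((-39 + n(0, 3)) + 41) = 7*((-39 + (13 + 3 + 0)) + 41) = 7*((-39 + 16) + 41) = 7*(-23 + 41) = 7*18 = 126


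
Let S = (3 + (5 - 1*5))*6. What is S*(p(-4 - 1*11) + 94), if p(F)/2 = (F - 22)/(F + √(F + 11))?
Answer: 407448/229 + 2664*I/229 ≈ 1779.2 + 11.633*I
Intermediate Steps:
S = 18 (S = (3 + (5 - 5))*6 = (3 + 0)*6 = 3*6 = 18)
p(F) = 2*(-22 + F)/(F + √(11 + F)) (p(F) = 2*((F - 22)/(F + √(F + 11))) = 2*((-22 + F)/(F + √(11 + F))) = 2*(-22 + F)/(F + √(11 + F)))
S*(p(-4 - 1*11) + 94) = 18*(2*(-22 + (-4 - 1*11))/((-4 - 1*11) + √(11 + (-4 - 1*11))) + 94) = 18*(2*(-22 + (-4 - 11))/((-4 - 11) + √(11 + (-4 - 11))) + 94) = 18*(2*(-22 - 15)/(-15 + √(11 - 15)) + 94) = 18*(2*(-37)/(-15 + √(-4)) + 94) = 18*(2*(-37)/(-15 + 2*I) + 94) = 18*(2*((-15 - 2*I)/229)*(-37) + 94) = 18*((1110/229 + 148*I/229) + 94) = 18*(22636/229 + 148*I/229) = 407448/229 + 2664*I/229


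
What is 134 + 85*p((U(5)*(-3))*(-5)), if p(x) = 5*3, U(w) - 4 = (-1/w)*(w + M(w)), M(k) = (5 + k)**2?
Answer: 1409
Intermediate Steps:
U(w) = 4 - (w + (5 + w)**2)/w (U(w) = 4 + (-1/w)*(w + (5 + w)**2) = 4 - (w + (5 + w)**2)/w)
p(x) = 15
134 + 85*p((U(5)*(-3))*(-5)) = 134 + 85*15 = 134 + 1275 = 1409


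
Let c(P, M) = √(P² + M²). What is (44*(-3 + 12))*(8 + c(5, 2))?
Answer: 3168 + 396*√29 ≈ 5300.5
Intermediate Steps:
c(P, M) = √(M² + P²)
(44*(-3 + 12))*(8 + c(5, 2)) = (44*(-3 + 12))*(8 + √(2² + 5²)) = (44*9)*(8 + √(4 + 25)) = 396*(8 + √29) = 3168 + 396*√29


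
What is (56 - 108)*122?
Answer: -6344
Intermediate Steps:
(56 - 108)*122 = -52*122 = -6344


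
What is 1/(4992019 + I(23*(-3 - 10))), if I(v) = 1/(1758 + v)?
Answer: 1459/7283355722 ≈ 2.0032e-7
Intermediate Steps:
1/(4992019 + I(23*(-3 - 10))) = 1/(4992019 + 1/(1758 + 23*(-3 - 10))) = 1/(4992019 + 1/(1758 + 23*(-13))) = 1/(4992019 + 1/(1758 - 299)) = 1/(4992019 + 1/1459) = 1/(7283355722/1459) = 1459/7283355722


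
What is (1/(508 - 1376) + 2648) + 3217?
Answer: 5090819/868 ≈ 5865.0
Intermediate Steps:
(1/(508 - 1376) + 2648) + 3217 = (1/(-868) + 2648) + 3217 = (-1/868 + 2648) + 3217 = 2298463/868 + 3217 = 5090819/868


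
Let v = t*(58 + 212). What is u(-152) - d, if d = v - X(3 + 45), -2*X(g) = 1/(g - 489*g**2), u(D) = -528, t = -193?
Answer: 116225387713/2253216 ≈ 51582.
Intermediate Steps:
v = -52110 (v = -193*(58 + 212) = -193*270 = -52110)
X(g) = -1/(2*(g - 489*g**2))
d = -117415085761/2253216 (d = -52110 - 1/(2*(3 + 45)*(-1 + 489*(3 + 45))) = -52110 - 1/(2*48*(-1 + 489*48)) = -52110 - 1/(2*48*(-1 + 23472)) = -52110 - 1/(2*48*23471) = -52110 - 1*1/2253216 = -52110 - 1/2253216 = -117415085761/2253216 ≈ -52110.)
u(-152) - d = -528 - 1*(-117415085761/2253216) = -528 + 117415085761/2253216 = 116225387713/2253216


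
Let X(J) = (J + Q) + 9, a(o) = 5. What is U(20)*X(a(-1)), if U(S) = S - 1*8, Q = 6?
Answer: 240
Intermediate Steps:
U(S) = -8 + S (U(S) = S - 8 = -8 + S)
X(J) = 15 + J (X(J) = (J + 6) + 9 = (6 + J) + 9 = 15 + J)
U(20)*X(a(-1)) = (-8 + 20)*(15 + 5) = 12*20 = 240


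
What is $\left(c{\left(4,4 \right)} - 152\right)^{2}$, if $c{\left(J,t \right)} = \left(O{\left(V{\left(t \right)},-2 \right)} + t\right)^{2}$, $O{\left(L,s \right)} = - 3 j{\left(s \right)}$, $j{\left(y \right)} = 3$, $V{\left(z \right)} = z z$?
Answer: $16129$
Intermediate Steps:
$V{\left(z \right)} = z^{2}$
$O{\left(L,s \right)} = -9$ ($O{\left(L,s \right)} = \left(-3\right) 3 = -9$)
$c{\left(J,t \right)} = \left(-9 + t\right)^{2}$
$\left(c{\left(4,4 \right)} - 152\right)^{2} = \left(\left(-9 + 4\right)^{2} - 152\right)^{2} = \left(\left(-5\right)^{2} - 152\right)^{2} = \left(25 - 152\right)^{2} = \left(-127\right)^{2} = 16129$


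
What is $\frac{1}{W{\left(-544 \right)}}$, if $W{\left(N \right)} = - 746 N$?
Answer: $\frac{1}{405824} \approx 2.4641 \cdot 10^{-6}$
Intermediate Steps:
$\frac{1}{W{\left(-544 \right)}} = \frac{1}{\left(-746\right) \left(-544\right)} = \frac{1}{405824}$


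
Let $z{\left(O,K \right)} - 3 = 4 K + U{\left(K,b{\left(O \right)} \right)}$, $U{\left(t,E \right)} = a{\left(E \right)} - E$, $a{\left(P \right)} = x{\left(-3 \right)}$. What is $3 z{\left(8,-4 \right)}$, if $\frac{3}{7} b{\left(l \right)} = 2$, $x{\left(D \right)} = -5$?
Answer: $-68$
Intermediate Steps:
$a{\left(P \right)} = -5$
$b{\left(l \right)} = \frac{14}{3}$ ($b{\left(l \right)} = \frac{7}{3} \cdot 2 = \frac{14}{3}$)
$U{\left(t,E \right)} = -5 - E$
$z{\left(O,K \right)} = - \frac{20}{3} + 4 K$ ($z{\left(O,K \right)} = 3 + \left(4 K - \frac{29}{3}\right) = 3 + \left(- \frac{29}{3} + 4 K\right) = - \frac{20}{3} + 4 K$)
$3 z{\left(8,-4 \right)} = 3 \left(- \frac{20}{3} + 4 \left(-4\right)\right) = 3 \left(- \frac{20}{3} - 16\right) = 3 \left(- \frac{68}{3}\right) = -68$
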